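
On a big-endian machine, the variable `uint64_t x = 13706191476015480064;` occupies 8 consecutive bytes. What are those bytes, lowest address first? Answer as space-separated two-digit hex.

13706191476015480064 in hexadecimal, padded to 64 bits, is 0xBE362C876763BD00.
Split into bytes (most-significant first): BE 36 2C 87 67 63 BD 00.
In big-endian order the high byte comes first in memory.
So the memory order matches the most-significant-first order: BE 36 2C 87 67 63 BD 00.

BE 36 2C 87 67 63 BD 00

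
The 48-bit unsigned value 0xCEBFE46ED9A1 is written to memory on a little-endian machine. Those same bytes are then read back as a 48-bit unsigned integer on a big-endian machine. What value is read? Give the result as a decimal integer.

177955240460238

Stored little-endian, the bytes at ascending addresses are A1 D9 6E E4 BF CE.
Read back as big-endian, the last byte is least significant, giving 0xA1D96EE4BFCE.
0xA1D96EE4BFCE = 177955240460238.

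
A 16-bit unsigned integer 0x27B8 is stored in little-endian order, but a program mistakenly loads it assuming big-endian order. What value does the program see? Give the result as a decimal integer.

Stored little-endian, the bytes at ascending addresses are B8 27.
Read back as big-endian, the last byte is least significant, giving 0xB827.
0xB827 = 47143.

47143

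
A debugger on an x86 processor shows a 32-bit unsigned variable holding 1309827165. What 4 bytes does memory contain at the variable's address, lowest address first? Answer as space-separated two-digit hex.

5D 60 12 4E

1309827165 in hexadecimal, padded to 32 bits, is 0x4E12605D.
Split into bytes (most-significant first): 4E 12 60 5D.
Little-endian stores the least-significant byte at the lowest address.
So at ascending addresses the bytes are 5D 60 12 4E.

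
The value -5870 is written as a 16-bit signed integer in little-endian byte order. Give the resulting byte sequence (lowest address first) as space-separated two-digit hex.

Two's complement of -5870 in 16 bits: 5870 = 0x16EE; invert → 0xE911; add 1 → 0xE912.
Split into bytes (most-significant first): E9 12.
In little-endian order the low byte comes first in memory.
So at ascending addresses the bytes are 12 E9.

12 E9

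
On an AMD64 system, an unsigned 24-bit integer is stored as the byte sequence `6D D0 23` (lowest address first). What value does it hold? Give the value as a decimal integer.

2347117

Little-endian stores the least-significant byte at the lowest address.
Reassemble most-significant byte first: 23 D0 6D → 0x23D06D.
0x23D06D = 2347117.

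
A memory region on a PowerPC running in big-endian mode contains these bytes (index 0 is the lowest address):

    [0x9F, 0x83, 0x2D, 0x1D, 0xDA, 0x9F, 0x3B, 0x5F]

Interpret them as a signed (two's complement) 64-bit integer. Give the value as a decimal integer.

-6952663793484743841

In big-endian order the high byte comes first in memory.
The bytes are already most-significant first: 0x9F832D1DDA9F3B5F.
Top bit is set, so as a signed 64-bit value this is 0x9F832D1DDA9F3B5F − 2^64 = -6952663793484743841.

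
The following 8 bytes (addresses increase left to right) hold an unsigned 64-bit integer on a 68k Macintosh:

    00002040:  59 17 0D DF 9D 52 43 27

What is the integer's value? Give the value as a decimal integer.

Big-endian: lowest address holds the most-significant byte.
The bytes are already most-significant first: 0x59170DDF9D524327.
0x59170DDF9D524327 = 6419615047908213543.

6419615047908213543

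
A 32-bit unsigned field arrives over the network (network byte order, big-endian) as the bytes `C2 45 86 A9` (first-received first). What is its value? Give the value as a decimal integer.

Big-endian stores the most-significant byte at the lowest address.
The bytes are already most-significant first: 0xC24586A9.
0xC24586A9 = 3259336361.

3259336361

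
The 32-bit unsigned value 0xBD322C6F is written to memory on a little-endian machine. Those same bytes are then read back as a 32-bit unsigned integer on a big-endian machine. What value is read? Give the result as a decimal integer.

1865167549

Stored little-endian, the bytes at ascending addresses are 6F 2C 32 BD.
Read back as big-endian, the last byte is least significant, giving 0x6F2C32BD.
0x6F2C32BD = 1865167549.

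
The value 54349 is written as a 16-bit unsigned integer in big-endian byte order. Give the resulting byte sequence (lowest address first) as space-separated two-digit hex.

54349 in hexadecimal, padded to 16 bits, is 0xD44D.
Split into bytes (most-significant first): D4 4D.
In big-endian order the high byte comes first in memory.
So the memory order matches the most-significant-first order: D4 4D.

D4 4D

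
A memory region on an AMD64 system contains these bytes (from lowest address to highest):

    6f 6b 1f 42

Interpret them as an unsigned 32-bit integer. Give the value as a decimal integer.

1109355375

Little-endian: lowest address holds the least-significant byte.
Reassemble most-significant byte first: 42 1F 6B 6F → 0x421F6B6F.
0x421F6B6F = 1109355375.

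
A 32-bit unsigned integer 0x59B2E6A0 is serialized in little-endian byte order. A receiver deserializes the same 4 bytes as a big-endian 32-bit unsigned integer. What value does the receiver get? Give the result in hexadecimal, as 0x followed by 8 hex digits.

Stored little-endian, the bytes at ascending addresses are A0 E6 B2 59.
Read back as big-endian, the last byte is least significant, giving 0xA0E6B259.

0xA0E6B259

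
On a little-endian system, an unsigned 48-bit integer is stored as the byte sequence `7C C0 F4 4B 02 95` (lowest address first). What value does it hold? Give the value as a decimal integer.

163837096804476

Little-endian: lowest address holds the least-significant byte.
Reassemble most-significant byte first: 95 02 4B F4 C0 7C → 0x95024BF4C07C.
0x95024BF4C07C = 163837096804476.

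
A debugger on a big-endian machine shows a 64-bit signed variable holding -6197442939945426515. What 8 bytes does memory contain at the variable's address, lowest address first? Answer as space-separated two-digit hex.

Two's complement of -6197442939945426515 in 64 bits: 6197442939945426515 = 0x5601BD84B7331E53; invert → 0xA9FE427B48CCE1AC; add 1 → 0xA9FE427B48CCE1AD.
Split into bytes (most-significant first): A9 FE 42 7B 48 CC E1 AD.
In big-endian order the high byte comes first in memory.
So the memory order matches the most-significant-first order: A9 FE 42 7B 48 CC E1 AD.

A9 FE 42 7B 48 CC E1 AD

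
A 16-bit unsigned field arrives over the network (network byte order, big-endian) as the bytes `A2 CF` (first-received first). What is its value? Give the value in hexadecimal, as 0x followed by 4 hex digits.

Big-endian: lowest address holds the most-significant byte.
The bytes are already most-significant first: 0xA2CF.

0xA2CF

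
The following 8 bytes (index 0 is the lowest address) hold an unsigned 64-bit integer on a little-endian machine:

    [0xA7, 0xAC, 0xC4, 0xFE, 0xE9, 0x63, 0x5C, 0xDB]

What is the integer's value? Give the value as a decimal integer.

Little-endian stores the least-significant byte at the lowest address.
Reassemble most-significant byte first: DB 5C 63 E9 FE C4 AC A7 → 0xDB5C63E9FEC4ACA7.
0xDB5C63E9FEC4ACA7 = 15806618648816430247.

15806618648816430247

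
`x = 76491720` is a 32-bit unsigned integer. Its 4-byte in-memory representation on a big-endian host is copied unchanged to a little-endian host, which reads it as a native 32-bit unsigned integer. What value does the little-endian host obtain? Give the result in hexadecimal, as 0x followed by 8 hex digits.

76491720 in 32-bit hexadecimal is 0x048F2BC8.
Stored big-endian, the bytes at ascending addresses are 04 8F 2B C8.
Read back as little-endian, the first byte is least significant, giving 0xC82B8F04.

0xC82B8F04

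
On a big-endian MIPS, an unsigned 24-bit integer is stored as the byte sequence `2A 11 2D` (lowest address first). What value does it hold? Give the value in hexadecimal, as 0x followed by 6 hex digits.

In big-endian order the high byte comes first in memory.
The bytes are already most-significant first: 0x2A112D.

0x2A112D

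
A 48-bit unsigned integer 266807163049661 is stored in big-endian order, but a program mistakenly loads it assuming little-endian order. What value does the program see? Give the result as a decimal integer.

266807163049661 in 48-bit hexadecimal is 0xF2A8E22D56BD.
Stored big-endian, the bytes at ascending addresses are F2 A8 E2 2D 56 BD.
Read back as little-endian, the first byte is least significant, giving 0xBD562DE2A8F2.
0xBD562DE2A8F2 = 208177834666226.

208177834666226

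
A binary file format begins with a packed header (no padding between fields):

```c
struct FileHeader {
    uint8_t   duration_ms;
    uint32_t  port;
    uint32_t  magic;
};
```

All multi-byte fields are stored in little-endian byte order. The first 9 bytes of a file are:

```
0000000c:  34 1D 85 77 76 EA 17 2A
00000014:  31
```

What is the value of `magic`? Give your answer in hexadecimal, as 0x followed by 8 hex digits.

`magic` follows `duration_ms` (1 B), `port` (4 B), so it starts at offset 1 + 4 = 5 and occupies 4 bytes.
Bytes at offsets 5..8: EA 17 2A 31.
Little-endian: lowest address holds the least-significant byte.
Reassemble most-significant byte first: 31 2A 17 EA → 0x312A17EA.

0x312A17EA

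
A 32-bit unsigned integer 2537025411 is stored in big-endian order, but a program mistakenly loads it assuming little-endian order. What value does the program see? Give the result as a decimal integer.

2537025411 in 32-bit hexadecimal is 0x9737EF83.
Stored big-endian, the bytes at ascending addresses are 97 37 EF 83.
Read back as little-endian, the first byte is least significant, giving 0x83EF3797.
0x83EF3797 = 2213492631.

2213492631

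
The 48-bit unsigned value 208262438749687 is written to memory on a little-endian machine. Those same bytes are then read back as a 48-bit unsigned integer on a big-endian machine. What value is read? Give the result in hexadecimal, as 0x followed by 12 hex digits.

0xF785AEE069BD

208262438749687 in 48-bit hexadecimal is 0xBD69E0AE85F7.
Stored little-endian, the bytes at ascending addresses are F7 85 AE E0 69 BD.
Read back as big-endian, the last byte is least significant, giving 0xF785AEE069BD.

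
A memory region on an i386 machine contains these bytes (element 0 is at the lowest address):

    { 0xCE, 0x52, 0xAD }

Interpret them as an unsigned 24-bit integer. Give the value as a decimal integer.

11358926

In little-endian order the low byte comes first in memory.
Reassemble most-significant byte first: AD 52 CE → 0xAD52CE.
0xAD52CE = 11358926.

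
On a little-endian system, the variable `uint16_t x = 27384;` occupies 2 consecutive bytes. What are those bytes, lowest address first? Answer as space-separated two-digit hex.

F8 6A

27384 in hexadecimal, padded to 16 bits, is 0x6AF8.
Split into bytes (most-significant first): 6A F8.
In little-endian order the low byte comes first in memory.
So at ascending addresses the bytes are F8 6A.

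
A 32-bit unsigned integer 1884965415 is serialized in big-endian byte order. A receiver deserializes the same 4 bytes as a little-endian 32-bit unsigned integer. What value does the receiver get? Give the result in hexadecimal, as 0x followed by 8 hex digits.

1884965415 in 32-bit hexadecimal is 0x705A4A27.
Stored big-endian, the bytes at ascending addresses are 70 5A 4A 27.
Read back as little-endian, the first byte is least significant, giving 0x274A5A70.

0x274A5A70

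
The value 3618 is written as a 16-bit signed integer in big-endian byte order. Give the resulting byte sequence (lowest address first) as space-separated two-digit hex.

0E 22

3618 in hexadecimal, padded to 16 bits, is 0x0E22.
Split into bytes (most-significant first): 0E 22.
In big-endian order the high byte comes first in memory.
So the memory order matches the most-significant-first order: 0E 22.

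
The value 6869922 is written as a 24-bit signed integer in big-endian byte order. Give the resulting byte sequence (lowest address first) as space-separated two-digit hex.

6869922 in hexadecimal, padded to 24 bits, is 0x68D3A2.
Split into bytes (most-significant first): 68 D3 A2.
In big-endian order the high byte comes first in memory.
So the memory order matches the most-significant-first order: 68 D3 A2.

68 D3 A2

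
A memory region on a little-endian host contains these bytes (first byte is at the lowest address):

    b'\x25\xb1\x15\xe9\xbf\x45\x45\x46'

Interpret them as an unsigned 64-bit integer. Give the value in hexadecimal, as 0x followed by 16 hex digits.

Little-endian stores the least-significant byte at the lowest address.
Reassemble most-significant byte first: 46 45 45 BF E9 15 B1 25 → 0x464545BFE915B125.

0x464545BFE915B125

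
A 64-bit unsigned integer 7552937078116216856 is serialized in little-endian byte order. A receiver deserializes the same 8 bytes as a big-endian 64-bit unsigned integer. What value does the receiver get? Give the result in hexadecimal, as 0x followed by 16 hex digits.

0x1870FE5F416CD168

7552937078116216856 in 64-bit hexadecimal is 0x68D16C415FFE7018.
Stored little-endian, the bytes at ascending addresses are 18 70 FE 5F 41 6C D1 68.
Read back as big-endian, the last byte is least significant, giving 0x1870FE5F416CD168.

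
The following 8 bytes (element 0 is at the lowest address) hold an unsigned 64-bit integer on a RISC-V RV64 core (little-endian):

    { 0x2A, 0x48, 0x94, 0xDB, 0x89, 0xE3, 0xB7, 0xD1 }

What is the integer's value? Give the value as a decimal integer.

Little-endian stores the least-significant byte at the lowest address.
Reassemble most-significant byte first: D1 B7 E3 89 DB 94 48 2A → 0xD1B7E389DB94482A.
0xD1B7E389DB94482A = 15111797255898941482.

15111797255898941482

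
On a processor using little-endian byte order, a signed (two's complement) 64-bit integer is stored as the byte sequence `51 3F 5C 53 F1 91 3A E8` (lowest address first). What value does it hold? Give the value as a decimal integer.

In little-endian order the low byte comes first in memory.
Reassemble most-significant byte first: E8 3A 91 F1 53 5C 3F 51 → 0xE83A91F1535C3F51.
Top bit is set, so as a signed 64-bit value this is 0xE83A91F1535C3F51 − 2^64 = -1712896242589352111.

-1712896242589352111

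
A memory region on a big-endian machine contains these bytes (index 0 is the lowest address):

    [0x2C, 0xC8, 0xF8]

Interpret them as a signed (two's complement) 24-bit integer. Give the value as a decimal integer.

Big-endian stores the most-significant byte at the lowest address.
The bytes are already most-significant first: 0x2CC8F8.
0x2CC8F8 = 2935032.

2935032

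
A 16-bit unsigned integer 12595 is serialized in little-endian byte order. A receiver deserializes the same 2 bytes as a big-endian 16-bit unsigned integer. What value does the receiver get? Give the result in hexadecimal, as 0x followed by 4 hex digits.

0x3331

12595 in 16-bit hexadecimal is 0x3133.
Stored little-endian, the bytes at ascending addresses are 33 31.
Read back as big-endian, the last byte is least significant, giving 0x3331.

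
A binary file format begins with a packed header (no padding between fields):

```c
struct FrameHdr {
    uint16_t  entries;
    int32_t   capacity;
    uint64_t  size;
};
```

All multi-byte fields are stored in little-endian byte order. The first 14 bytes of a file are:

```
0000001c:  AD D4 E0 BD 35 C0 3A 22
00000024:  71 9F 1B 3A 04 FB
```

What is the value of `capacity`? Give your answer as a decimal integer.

`capacity` follows `entries` (2 bytes), so it starts at byte offset 2 and occupies 4 bytes.
Bytes at offsets 2..5: E0 BD 35 C0.
Little-endian: lowest address holds the least-significant byte.
Reassemble most-significant byte first: C0 35 BD E0 → 0xC035BDE0.
Top bit is set, so as a signed 32-bit value this is 0xC035BDE0 − 2^32 = -1070219808.

-1070219808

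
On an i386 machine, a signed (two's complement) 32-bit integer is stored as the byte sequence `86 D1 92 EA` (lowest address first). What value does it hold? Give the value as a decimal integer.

Little-endian: lowest address holds the least-significant byte.
Reassemble most-significant byte first: EA 92 D1 86 → 0xEA92D186.
Top bit is set, so as a signed 32-bit value this is 0xEA92D186 − 2^32 = -359476858.

-359476858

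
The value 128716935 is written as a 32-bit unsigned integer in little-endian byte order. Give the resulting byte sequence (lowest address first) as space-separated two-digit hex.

87 10 AC 07

128716935 in hexadecimal, padded to 32 bits, is 0x07AC1087.
Split into bytes (most-significant first): 07 AC 10 87.
Little-endian: lowest address holds the least-significant byte.
So at ascending addresses the bytes are 87 10 AC 07.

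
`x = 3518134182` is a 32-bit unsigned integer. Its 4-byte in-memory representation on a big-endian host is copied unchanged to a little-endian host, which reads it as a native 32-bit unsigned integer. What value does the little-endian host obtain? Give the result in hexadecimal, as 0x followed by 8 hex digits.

3518134182 in 32-bit hexadecimal is 0xD1B277A6.
Stored big-endian, the bytes at ascending addresses are D1 B2 77 A6.
Read back as little-endian, the first byte is least significant, giving 0xA677B2D1.

0xA677B2D1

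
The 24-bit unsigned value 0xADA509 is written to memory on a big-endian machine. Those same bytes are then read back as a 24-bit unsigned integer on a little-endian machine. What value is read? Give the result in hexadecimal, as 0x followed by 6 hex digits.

Stored big-endian, the bytes at ascending addresses are AD A5 09.
Read back as little-endian, the first byte is least significant, giving 0x09A5AD.

0x09A5AD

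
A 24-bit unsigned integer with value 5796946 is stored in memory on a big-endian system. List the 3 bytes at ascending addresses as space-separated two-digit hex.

58 74 52

5796946 in hexadecimal, padded to 24 bits, is 0x587452.
Split into bytes (most-significant first): 58 74 52.
In big-endian order the high byte comes first in memory.
So the memory order matches the most-significant-first order: 58 74 52.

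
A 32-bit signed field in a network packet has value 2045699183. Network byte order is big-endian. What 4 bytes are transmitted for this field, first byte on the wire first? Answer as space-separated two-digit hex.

2045699183 in hexadecimal, padded to 32 bits, is 0x79EEE46F.
Split into bytes (most-significant first): 79 EE E4 6F.
Big-endian: lowest address holds the most-significant byte.
So the memory order matches the most-significant-first order: 79 EE E4 6F.

79 EE E4 6F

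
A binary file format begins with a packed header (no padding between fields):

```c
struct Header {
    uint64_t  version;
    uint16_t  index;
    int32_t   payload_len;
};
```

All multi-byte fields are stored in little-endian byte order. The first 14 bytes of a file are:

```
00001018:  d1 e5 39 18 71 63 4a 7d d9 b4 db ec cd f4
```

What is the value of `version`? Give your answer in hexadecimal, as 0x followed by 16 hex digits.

`version` is the first field, at byte offset 0, occupying 8 bytes.
Bytes at offsets 0..7: D1 E5 39 18 71 63 4A 7D.
Little-endian: lowest address holds the least-significant byte.
Reassemble most-significant byte first: 7D 4A 63 71 18 39 E5 D1 → 0x7D4A63711839E5D1.

0x7D4A63711839E5D1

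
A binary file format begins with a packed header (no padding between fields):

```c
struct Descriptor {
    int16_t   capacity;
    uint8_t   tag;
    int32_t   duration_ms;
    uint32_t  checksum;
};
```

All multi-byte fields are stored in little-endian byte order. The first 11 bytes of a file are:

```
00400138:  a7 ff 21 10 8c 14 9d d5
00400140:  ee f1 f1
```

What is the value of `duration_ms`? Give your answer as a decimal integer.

`duration_ms` follows `capacity` (2 B), `tag` (1 B), so it starts at offset 2 + 1 = 3 and occupies 4 bytes.
Bytes at offsets 3..6: 10 8C 14 9D.
In little-endian order the low byte comes first in memory.
Reassemble most-significant byte first: 9D 14 8C 10 → 0x9D148C10.
Top bit is set, so as a signed 32-bit value this is 0x9D148C10 − 2^32 = -1659597808.

-1659597808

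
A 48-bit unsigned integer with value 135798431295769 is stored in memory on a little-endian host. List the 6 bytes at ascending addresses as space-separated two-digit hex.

19 29 42 09 82 7B

135798431295769 in hexadecimal, padded to 48 bits, is 0x7B8209422919.
Split into bytes (most-significant first): 7B 82 09 42 29 19.
Little-endian stores the least-significant byte at the lowest address.
So at ascending addresses the bytes are 19 29 42 09 82 7B.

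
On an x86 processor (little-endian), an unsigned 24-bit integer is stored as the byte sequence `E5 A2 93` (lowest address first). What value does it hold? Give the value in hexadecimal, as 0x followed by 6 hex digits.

0x93A2E5

In little-endian order the low byte comes first in memory.
Reassemble most-significant byte first: 93 A2 E5 → 0x93A2E5.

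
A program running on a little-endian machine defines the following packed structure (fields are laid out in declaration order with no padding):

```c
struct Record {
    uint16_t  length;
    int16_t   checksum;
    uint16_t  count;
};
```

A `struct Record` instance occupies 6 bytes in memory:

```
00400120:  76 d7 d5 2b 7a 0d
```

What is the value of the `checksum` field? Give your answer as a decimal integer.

`checksum` follows `length` (2 bytes), so it starts at byte offset 2 and occupies 2 bytes.
Bytes at offsets 2..3: D5 2B.
Little-endian: lowest address holds the least-significant byte.
Reassemble most-significant byte first: 2B D5 → 0x2BD5.
0x2BD5 = 11221.

11221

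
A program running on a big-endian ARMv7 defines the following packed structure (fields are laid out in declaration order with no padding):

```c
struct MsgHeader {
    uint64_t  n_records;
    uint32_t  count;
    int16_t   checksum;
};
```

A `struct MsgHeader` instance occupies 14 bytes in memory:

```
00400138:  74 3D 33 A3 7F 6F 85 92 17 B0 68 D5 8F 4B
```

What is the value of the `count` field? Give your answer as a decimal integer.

`count` follows `n_records` (8 bytes), so it starts at byte offset 8 and occupies 4 bytes.
Bytes at offsets 8..11: 17 B0 68 D5.
Big-endian stores the most-significant byte at the lowest address.
The bytes are already most-significant first: 0x17B068D5.
0x17B068D5 = 397437141.

397437141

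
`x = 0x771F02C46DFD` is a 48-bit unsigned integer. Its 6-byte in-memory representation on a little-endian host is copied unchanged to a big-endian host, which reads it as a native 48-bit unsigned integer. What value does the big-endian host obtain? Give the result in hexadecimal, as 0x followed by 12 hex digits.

0xFD6DC4021F77

Stored little-endian, the bytes at ascending addresses are FD 6D C4 02 1F 77.
Read back as big-endian, the last byte is least significant, giving 0xFD6DC4021F77.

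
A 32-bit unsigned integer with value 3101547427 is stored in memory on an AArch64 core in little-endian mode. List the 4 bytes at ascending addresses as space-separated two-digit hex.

A3 DB DD B8

3101547427 in hexadecimal, padded to 32 bits, is 0xB8DDDBA3.
Split into bytes (most-significant first): B8 DD DB A3.
In little-endian order the low byte comes first in memory.
So at ascending addresses the bytes are A3 DB DD B8.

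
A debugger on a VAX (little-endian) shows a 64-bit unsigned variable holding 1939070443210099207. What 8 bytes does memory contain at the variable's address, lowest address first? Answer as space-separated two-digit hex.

1939070443210099207 in hexadecimal, padded to 64 bits, is 0x1AE8F64B61FF4A07.
Split into bytes (most-significant first): 1A E8 F6 4B 61 FF 4A 07.
In little-endian order the low byte comes first in memory.
So at ascending addresses the bytes are 07 4A FF 61 4B F6 E8 1A.

07 4A FF 61 4B F6 E8 1A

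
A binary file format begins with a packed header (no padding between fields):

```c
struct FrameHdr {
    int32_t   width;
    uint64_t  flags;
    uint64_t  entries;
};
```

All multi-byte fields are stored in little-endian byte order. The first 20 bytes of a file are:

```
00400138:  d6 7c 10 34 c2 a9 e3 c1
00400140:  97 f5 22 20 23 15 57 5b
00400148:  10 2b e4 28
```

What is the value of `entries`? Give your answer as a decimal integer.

2946527405459051811

`entries` follows `width` (4 B), `flags` (8 B), so it starts at offset 4 + 8 = 12 and occupies 8 bytes.
Bytes at offsets 12..19: 23 15 57 5B 10 2B E4 28.
In little-endian order the low byte comes first in memory.
Reassemble most-significant byte first: 28 E4 2B 10 5B 57 15 23 → 0x28E42B105B571523.
0x28E42B105B571523 = 2946527405459051811.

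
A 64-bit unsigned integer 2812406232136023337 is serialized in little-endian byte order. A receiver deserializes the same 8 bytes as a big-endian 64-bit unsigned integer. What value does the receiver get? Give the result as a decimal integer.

2812406232136023337 in 64-bit hexadecimal is 0x2707AC913E8FFD29.
Stored little-endian, the bytes at ascending addresses are 29 FD 8F 3E 91 AC 07 27.
Read back as big-endian, the last byte is least significant, giving 0x29FD8F3E91AC0727.
0x29FD8F3E91AC0727 = 3025732023557556007.

3025732023557556007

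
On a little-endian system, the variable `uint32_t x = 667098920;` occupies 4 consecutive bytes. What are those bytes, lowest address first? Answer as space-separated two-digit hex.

667098920 in hexadecimal, padded to 32 bits, is 0x27C31F28.
Split into bytes (most-significant first): 27 C3 1F 28.
Little-endian: lowest address holds the least-significant byte.
So at ascending addresses the bytes are 28 1F C3 27.

28 1F C3 27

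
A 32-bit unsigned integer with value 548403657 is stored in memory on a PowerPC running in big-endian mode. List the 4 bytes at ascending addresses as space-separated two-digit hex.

20 AF F9 C9

548403657 in hexadecimal, padded to 32 bits, is 0x20AFF9C9.
Split into bytes (most-significant first): 20 AF F9 C9.
Big-endian: lowest address holds the most-significant byte.
So the memory order matches the most-significant-first order: 20 AF F9 C9.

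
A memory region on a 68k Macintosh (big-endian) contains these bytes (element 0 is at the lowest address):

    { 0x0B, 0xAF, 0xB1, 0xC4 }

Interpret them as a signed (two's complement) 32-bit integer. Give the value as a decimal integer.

196063684

Big-endian: lowest address holds the most-significant byte.
The bytes are already most-significant first: 0x0BAFB1C4.
0x0BAFB1C4 = 196063684.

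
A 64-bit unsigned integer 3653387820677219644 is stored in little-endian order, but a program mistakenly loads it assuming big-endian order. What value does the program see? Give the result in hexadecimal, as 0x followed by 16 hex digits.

3653387820677219644 in 64-bit hexadecimal is 0x32B370DDCE34453C.
Stored little-endian, the bytes at ascending addresses are 3C 45 34 CE DD 70 B3 32.
Read back as big-endian, the last byte is least significant, giving 0x3C4534CEDD70B332.

0x3C4534CEDD70B332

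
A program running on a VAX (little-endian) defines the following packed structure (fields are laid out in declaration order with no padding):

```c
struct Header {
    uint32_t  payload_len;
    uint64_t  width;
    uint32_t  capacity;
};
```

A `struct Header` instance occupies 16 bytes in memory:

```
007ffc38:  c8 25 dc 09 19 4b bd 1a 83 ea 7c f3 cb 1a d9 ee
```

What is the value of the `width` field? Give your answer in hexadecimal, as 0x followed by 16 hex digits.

0xF37CEA831ABD4B19

`width` follows `payload_len` (4 bytes), so it starts at byte offset 4 and occupies 8 bytes.
Bytes at offsets 4..11: 19 4B BD 1A 83 EA 7C F3.
Little-endian: lowest address holds the least-significant byte.
Reassemble most-significant byte first: F3 7C EA 83 1A BD 4B 19 → 0xF37CEA831ABD4B19.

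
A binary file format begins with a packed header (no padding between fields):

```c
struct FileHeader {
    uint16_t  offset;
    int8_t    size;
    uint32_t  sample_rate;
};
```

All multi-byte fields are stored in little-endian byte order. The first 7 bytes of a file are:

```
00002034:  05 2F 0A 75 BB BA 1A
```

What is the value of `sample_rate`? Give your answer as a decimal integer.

448445301

`sample_rate` follows `offset` (2 B), `size` (1 B), so it starts at offset 2 + 1 = 3 and occupies 4 bytes.
Bytes at offsets 3..6: 75 BB BA 1A.
Little-endian stores the least-significant byte at the lowest address.
Reassemble most-significant byte first: 1A BA BB 75 → 0x1ABABB75.
0x1ABABB75 = 448445301.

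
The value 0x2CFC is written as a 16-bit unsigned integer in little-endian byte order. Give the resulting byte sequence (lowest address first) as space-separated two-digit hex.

FC 2C

Split into bytes (most-significant first): 2C FC.
In little-endian order the low byte comes first in memory.
So at ascending addresses the bytes are FC 2C.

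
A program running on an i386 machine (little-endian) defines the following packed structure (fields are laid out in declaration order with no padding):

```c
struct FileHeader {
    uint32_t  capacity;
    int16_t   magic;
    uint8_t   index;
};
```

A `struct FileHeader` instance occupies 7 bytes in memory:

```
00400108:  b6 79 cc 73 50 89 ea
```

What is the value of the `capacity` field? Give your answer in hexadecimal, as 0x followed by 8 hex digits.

0x73CC79B6

`capacity` is the first field, at byte offset 0, occupying 4 bytes.
Bytes at offsets 0..3: B6 79 CC 73.
In little-endian order the low byte comes first in memory.
Reassemble most-significant byte first: 73 CC 79 B6 → 0x73CC79B6.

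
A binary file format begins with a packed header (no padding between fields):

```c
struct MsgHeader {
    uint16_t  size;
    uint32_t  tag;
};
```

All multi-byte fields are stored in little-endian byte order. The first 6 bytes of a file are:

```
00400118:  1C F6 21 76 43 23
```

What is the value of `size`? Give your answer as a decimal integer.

`size` is the first field, at byte offset 0, occupying 2 bytes.
Bytes at offsets 0..1: 1C F6.
Little-endian stores the least-significant byte at the lowest address.
Reassemble most-significant byte first: F6 1C → 0xF61C.
0xF61C = 63004.

63004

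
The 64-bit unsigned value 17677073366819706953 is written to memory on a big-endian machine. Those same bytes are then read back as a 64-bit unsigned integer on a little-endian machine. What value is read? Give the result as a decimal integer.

5303216063793877493

17677073366819706953 in 64-bit hexadecimal is 0xF5519491E9CE9849.
Stored big-endian, the bytes at ascending addresses are F5 51 94 91 E9 CE 98 49.
Read back as little-endian, the first byte is least significant, giving 0x4998CEE9919451F5.
0x4998CEE9919451F5 = 5303216063793877493.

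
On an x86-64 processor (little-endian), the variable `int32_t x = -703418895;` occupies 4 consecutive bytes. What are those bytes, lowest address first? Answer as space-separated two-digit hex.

Two's complement of -703418895 in 32 bits: 703418895 = 0x29ED520F; invert → 0xD612ADF0; add 1 → 0xD612ADF1.
Split into bytes (most-significant first): D6 12 AD F1.
Little-endian: lowest address holds the least-significant byte.
So at ascending addresses the bytes are F1 AD 12 D6.

F1 AD 12 D6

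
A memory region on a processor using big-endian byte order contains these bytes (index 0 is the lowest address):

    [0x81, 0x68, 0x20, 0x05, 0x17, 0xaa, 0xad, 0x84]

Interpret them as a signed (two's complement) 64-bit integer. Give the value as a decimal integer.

Big-endian: lowest address holds the most-significant byte.
The bytes are already most-significant first: 0x8168200517AAAD84.
Top bit is set, so as a signed 64-bit value this is 0x8168200517AAAD84 − 2^64 = -9122005838994952828.

-9122005838994952828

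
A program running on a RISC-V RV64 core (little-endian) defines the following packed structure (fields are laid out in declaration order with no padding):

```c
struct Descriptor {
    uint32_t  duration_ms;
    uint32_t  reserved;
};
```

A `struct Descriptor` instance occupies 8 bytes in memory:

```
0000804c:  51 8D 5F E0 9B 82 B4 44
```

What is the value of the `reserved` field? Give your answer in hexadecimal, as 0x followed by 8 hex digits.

0x44B4829B

`reserved` follows `duration_ms` (4 bytes), so it starts at byte offset 4 and occupies 4 bytes.
Bytes at offsets 4..7: 9B 82 B4 44.
Little-endian stores the least-significant byte at the lowest address.
Reassemble most-significant byte first: 44 B4 82 9B → 0x44B4829B.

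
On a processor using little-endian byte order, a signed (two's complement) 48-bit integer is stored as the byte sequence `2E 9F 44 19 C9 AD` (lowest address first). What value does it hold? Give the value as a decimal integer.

In little-endian order the low byte comes first in memory.
Reassemble most-significant byte first: AD C9 19 44 9F 2E → 0xADC919449F2E.
Top bit is set, so as a signed 48-bit value this is 0xADC919449F2E − 2^48 = -90395752751314.

-90395752751314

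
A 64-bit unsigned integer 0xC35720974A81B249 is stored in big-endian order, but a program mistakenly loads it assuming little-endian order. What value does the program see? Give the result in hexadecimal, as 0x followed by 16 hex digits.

0x49B2814A972057C3

Stored big-endian, the bytes at ascending addresses are C3 57 20 97 4A 81 B2 49.
Read back as little-endian, the first byte is least significant, giving 0x49B2814A972057C3.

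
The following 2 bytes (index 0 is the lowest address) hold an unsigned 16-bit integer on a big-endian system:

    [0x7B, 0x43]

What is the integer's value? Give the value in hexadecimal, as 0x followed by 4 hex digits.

Big-endian stores the most-significant byte at the lowest address.
The bytes are already most-significant first: 0x7B43.

0x7B43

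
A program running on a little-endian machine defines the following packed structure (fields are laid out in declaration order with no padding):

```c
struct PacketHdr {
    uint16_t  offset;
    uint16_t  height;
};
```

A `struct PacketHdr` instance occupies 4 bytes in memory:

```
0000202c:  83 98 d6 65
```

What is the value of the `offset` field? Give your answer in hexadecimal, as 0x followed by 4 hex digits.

`offset` is the first field, at byte offset 0, occupying 2 bytes.
Bytes at offsets 0..1: 83 98.
In little-endian order the low byte comes first in memory.
Reassemble most-significant byte first: 98 83 → 0x9883.

0x9883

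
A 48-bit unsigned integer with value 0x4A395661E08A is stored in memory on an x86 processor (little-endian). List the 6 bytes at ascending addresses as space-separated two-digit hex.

Split into bytes (most-significant first): 4A 39 56 61 E0 8A.
Little-endian: lowest address holds the least-significant byte.
So at ascending addresses the bytes are 8A E0 61 56 39 4A.

8A E0 61 56 39 4A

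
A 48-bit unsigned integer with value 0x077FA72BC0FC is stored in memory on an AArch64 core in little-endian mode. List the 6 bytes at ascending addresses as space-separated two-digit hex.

FC C0 2B A7 7F 07

Split into bytes (most-significant first): 07 7F A7 2B C0 FC.
Little-endian stores the least-significant byte at the lowest address.
So at ascending addresses the bytes are FC C0 2B A7 7F 07.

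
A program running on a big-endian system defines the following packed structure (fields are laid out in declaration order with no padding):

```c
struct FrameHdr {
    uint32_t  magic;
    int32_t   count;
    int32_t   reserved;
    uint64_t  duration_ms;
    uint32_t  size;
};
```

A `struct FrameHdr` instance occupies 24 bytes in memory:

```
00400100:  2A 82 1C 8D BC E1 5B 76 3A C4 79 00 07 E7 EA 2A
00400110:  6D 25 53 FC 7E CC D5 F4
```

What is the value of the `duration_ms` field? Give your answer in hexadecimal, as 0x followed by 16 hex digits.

0x07E7EA2A6D2553FC

`duration_ms` follows `magic` (4 B), `count` (4 B), `reserved` (4 B), so it starts at offset 4 + 4 + 4 = 12 and occupies 8 bytes.
Bytes at offsets 12..19: 07 E7 EA 2A 6D 25 53 FC.
In big-endian order the high byte comes first in memory.
The bytes are already most-significant first: 0x07E7EA2A6D2553FC.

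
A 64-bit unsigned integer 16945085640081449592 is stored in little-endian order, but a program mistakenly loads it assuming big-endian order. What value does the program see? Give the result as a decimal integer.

16945085640081449592 in 64-bit hexadecimal is 0xEB29099C59A0A278.
Stored little-endian, the bytes at ascending addresses are 78 A2 A0 59 9C 09 29 EB.
Read back as big-endian, the last byte is least significant, giving 0x78A2A0599C0929EB.
0x78A2A0599C0929EB = 8692686537508858347.

8692686537508858347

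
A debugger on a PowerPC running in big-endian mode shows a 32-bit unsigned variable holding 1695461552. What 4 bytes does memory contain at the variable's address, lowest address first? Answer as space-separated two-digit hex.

1695461552 in hexadecimal, padded to 32 bits, is 0x650EB0B0.
Split into bytes (most-significant first): 65 0E B0 B0.
In big-endian order the high byte comes first in memory.
So the memory order matches the most-significant-first order: 65 0E B0 B0.

65 0E B0 B0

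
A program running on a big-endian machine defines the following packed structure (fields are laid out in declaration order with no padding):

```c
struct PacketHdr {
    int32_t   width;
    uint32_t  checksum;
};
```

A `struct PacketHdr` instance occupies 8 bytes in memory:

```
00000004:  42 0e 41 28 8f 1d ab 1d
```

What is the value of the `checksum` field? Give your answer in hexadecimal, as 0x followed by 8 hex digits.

`checksum` follows `width` (4 bytes), so it starts at byte offset 4 and occupies 4 bytes.
Bytes at offsets 4..7: 8F 1D AB 1D.
Big-endian stores the most-significant byte at the lowest address.
The bytes are already most-significant first: 0x8F1DAB1D.

0x8F1DAB1D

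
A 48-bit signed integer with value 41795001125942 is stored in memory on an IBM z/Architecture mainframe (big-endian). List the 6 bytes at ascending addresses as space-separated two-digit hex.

26 03 28 32 0C 36

41795001125942 in hexadecimal, padded to 48 bits, is 0x260328320C36.
Split into bytes (most-significant first): 26 03 28 32 0C 36.
Big-endian stores the most-significant byte at the lowest address.
So the memory order matches the most-significant-first order: 26 03 28 32 0C 36.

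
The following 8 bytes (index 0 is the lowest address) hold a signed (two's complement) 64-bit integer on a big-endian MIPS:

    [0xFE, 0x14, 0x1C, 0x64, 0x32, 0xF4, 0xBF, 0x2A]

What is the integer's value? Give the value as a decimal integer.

-138454471864434902

Big-endian stores the most-significant byte at the lowest address.
The bytes are already most-significant first: 0xFE141C6432F4BF2A.
Top bit is set, so as a signed 64-bit value this is 0xFE141C6432F4BF2A − 2^64 = -138454471864434902.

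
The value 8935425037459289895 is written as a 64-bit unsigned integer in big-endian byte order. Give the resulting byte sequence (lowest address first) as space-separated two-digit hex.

8935425037459289895 in hexadecimal, padded to 64 bits, is 0x7C0101BACAE47727.
Split into bytes (most-significant first): 7C 01 01 BA CA E4 77 27.
Big-endian stores the most-significant byte at the lowest address.
So the memory order matches the most-significant-first order: 7C 01 01 BA CA E4 77 27.

7C 01 01 BA CA E4 77 27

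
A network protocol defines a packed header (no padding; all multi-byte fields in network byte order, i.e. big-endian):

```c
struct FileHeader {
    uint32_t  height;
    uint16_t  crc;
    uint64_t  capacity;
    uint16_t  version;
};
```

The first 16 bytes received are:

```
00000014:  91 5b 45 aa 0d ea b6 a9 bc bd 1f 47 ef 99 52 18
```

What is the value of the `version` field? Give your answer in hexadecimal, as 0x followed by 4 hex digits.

0x5218

`version` follows `height` (4 B), `crc` (2 B), `capacity` (8 B), so it starts at offset 4 + 2 + 8 = 14 and occupies 2 bytes.
Bytes at offsets 14..15: 52 18.
Big-endian stores the most-significant byte at the lowest address.
The bytes are already most-significant first: 0x5218.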